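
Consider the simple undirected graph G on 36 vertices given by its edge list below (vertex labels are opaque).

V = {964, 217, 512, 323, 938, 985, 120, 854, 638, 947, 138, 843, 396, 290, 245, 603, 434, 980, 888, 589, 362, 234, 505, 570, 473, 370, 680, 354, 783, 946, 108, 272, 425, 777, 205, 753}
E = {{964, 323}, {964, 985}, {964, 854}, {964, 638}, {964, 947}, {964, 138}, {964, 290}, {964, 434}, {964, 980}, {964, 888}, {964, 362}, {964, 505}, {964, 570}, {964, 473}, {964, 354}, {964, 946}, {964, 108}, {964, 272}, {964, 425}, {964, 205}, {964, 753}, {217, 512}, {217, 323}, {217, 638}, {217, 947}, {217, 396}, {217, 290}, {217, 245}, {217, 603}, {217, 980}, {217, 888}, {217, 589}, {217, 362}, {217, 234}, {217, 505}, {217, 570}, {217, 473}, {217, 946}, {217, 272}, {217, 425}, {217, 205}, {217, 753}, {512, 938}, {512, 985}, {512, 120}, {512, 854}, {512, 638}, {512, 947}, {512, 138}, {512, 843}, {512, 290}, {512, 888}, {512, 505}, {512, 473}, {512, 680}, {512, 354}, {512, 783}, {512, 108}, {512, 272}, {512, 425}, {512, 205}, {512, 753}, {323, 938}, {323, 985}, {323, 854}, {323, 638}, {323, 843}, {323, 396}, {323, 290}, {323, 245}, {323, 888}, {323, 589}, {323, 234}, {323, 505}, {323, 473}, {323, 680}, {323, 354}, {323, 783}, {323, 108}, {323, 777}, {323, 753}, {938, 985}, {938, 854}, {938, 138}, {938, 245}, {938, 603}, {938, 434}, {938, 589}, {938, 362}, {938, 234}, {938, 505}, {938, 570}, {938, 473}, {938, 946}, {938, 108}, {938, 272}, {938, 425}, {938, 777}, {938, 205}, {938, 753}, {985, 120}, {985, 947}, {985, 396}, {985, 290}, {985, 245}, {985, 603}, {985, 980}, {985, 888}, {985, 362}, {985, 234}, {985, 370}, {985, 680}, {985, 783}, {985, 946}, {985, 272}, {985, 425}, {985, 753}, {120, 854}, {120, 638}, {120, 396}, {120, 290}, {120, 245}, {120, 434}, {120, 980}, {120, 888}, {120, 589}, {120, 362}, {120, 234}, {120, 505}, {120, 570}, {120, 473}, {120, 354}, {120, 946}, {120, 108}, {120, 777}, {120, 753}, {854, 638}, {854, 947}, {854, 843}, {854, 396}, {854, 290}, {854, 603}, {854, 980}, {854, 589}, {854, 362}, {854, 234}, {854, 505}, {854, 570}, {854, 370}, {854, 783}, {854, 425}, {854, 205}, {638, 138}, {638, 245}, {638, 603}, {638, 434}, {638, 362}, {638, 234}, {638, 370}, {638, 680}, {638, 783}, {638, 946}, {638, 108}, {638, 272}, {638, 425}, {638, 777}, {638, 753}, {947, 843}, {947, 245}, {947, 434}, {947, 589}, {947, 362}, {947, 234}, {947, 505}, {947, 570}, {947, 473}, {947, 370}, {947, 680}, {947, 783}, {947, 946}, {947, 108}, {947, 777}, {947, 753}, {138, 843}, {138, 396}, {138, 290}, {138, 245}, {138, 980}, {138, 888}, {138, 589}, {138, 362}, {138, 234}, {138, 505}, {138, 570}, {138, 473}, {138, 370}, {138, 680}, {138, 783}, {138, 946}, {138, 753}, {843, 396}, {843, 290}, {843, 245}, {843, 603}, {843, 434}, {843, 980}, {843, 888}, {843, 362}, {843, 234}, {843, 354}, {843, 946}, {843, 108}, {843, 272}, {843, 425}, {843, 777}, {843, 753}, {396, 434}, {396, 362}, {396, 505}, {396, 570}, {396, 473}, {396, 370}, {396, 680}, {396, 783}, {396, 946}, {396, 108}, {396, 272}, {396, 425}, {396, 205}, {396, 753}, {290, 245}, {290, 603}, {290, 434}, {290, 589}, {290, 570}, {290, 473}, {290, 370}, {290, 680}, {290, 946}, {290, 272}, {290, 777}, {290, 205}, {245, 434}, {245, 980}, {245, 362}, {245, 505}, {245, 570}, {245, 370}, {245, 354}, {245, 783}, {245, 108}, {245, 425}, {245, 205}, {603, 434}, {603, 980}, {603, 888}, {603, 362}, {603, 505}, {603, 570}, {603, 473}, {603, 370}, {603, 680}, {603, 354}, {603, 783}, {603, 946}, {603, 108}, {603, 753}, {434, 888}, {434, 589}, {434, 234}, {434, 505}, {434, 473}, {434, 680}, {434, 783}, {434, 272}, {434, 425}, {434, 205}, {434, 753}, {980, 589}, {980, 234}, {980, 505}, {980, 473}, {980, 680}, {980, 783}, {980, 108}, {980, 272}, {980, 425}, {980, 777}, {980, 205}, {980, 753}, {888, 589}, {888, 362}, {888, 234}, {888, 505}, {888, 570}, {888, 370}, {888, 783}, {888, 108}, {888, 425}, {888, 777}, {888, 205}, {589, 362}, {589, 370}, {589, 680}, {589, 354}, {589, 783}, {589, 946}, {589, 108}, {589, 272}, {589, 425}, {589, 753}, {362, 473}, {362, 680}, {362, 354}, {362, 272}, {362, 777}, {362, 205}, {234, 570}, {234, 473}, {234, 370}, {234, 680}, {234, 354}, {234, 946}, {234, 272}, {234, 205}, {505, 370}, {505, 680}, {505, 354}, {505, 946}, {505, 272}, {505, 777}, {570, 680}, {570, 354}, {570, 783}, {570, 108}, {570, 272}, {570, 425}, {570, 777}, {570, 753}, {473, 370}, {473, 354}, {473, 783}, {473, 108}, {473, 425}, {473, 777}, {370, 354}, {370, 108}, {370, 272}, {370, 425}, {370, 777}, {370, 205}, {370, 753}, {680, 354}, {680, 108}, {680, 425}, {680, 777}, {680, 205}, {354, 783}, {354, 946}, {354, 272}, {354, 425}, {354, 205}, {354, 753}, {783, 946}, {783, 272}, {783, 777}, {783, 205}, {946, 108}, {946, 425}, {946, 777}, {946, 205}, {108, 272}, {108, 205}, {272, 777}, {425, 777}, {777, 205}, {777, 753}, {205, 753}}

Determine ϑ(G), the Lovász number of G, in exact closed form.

8

N(234) = {217, 323, 938, 985, 120, 854, 638, 947, 138, 843, 434, 980, 888, 570, 473, 370, 680, 354, 946, 272, 205}, |N(234)| = 21.
N(854) = {964, 512, 323, 938, 120, 638, 947, 843, 396, 290, 603, 980, 589, 362, 234, 505, 570, 370, 783, 425, 205}, |N(854)| = 21.
N(505) = {964, 217, 512, 323, 938, 120, 854, 947, 138, 396, 245, 603, 434, 980, 888, 370, 680, 354, 946, 272, 777}, |N(505)| = 21.
Vertex 425 has 21 neighbors: 964, 217, 512, 938, 985, 854, 638, 843, 396, 245, 434, 980, 888, 589, 570, 473, 370, 680, 354, 946, 777.
G on 36 vertices is 21-regular; this is K(9,2), the Kneser graph.
The 3 distinct eigenvalues: [21.0, 1.0, -6.0].
ϑ = −N·λ_min/(λ_max−λ_min) = −36·(-6)/(21−(-6)) = 8.
= 8.00000000… (decimal).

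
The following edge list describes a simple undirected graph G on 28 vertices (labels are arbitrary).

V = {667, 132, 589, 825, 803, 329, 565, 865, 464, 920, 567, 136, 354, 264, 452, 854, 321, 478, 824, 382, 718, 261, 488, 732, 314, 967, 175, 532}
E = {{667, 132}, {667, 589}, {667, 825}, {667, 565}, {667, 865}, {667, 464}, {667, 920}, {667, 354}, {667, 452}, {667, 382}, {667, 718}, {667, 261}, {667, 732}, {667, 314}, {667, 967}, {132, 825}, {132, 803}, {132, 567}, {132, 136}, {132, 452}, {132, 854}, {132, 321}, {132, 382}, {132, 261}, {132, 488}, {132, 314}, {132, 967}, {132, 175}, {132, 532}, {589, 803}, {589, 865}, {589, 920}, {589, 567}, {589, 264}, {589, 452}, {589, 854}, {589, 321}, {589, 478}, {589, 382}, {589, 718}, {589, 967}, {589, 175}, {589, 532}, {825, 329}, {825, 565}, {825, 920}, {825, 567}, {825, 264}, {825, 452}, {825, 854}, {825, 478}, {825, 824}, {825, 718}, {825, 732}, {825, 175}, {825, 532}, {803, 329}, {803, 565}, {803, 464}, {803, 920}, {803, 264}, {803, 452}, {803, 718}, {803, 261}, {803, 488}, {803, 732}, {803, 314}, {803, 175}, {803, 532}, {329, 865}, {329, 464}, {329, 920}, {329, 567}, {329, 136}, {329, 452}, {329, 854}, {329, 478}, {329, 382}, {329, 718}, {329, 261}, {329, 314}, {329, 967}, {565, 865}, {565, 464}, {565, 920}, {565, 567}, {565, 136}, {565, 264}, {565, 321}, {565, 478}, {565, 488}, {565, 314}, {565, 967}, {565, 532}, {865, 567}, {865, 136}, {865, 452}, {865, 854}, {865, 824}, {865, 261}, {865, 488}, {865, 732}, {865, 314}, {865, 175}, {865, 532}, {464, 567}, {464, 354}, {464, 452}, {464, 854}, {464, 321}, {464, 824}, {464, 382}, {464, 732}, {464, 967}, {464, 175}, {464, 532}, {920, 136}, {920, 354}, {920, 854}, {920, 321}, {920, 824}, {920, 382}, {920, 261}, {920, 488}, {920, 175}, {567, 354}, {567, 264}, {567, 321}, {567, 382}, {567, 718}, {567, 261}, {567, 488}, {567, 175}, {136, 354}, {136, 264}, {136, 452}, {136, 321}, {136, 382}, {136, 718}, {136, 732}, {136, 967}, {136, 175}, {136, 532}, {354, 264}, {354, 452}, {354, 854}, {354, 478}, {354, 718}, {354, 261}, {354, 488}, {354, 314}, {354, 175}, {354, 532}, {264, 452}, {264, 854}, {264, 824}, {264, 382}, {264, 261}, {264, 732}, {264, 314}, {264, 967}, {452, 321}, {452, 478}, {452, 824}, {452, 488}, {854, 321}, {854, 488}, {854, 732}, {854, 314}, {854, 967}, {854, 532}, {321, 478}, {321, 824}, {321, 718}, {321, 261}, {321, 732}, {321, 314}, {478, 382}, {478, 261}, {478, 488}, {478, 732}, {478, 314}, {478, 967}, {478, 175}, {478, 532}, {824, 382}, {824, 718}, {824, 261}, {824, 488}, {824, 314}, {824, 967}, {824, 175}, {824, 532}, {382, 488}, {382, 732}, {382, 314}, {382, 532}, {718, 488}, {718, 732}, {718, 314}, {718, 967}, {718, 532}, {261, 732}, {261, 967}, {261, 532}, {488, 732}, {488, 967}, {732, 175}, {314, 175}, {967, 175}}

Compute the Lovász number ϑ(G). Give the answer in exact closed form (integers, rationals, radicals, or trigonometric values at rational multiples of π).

Vertex 824 has 15 neighbors: 825, 865, 464, 920, 264, 452, 321, 382, 718, 261, 488, 314, 967, 175, 532.
N(825) = {667, 132, 329, 565, 920, 567, 264, 452, 854, 478, 824, 718, 732, 175, 532}, |N(825)| = 15.
Vertex 567 has 15 neighbors: 132, 589, 825, 329, 565, 865, 464, 354, 264, 321, 382, 718, 261, 488, 175.
Vertex 667 has 15 neighbors: 132, 589, 825, 565, 865, 464, 920, 354, 452, 382, 718, 261, 732, 314, 967.
Every vertex has degree 15 (N=28); Kneser-type, 2-subsets of [8].
spec(A) ≈ [15.0, 1.0, -5.0] (distinct, 3 d.p.).
−28·(-5) / ((15)−(-5)) = 7 = ϑ(G).
Numerically 7.00000000.

7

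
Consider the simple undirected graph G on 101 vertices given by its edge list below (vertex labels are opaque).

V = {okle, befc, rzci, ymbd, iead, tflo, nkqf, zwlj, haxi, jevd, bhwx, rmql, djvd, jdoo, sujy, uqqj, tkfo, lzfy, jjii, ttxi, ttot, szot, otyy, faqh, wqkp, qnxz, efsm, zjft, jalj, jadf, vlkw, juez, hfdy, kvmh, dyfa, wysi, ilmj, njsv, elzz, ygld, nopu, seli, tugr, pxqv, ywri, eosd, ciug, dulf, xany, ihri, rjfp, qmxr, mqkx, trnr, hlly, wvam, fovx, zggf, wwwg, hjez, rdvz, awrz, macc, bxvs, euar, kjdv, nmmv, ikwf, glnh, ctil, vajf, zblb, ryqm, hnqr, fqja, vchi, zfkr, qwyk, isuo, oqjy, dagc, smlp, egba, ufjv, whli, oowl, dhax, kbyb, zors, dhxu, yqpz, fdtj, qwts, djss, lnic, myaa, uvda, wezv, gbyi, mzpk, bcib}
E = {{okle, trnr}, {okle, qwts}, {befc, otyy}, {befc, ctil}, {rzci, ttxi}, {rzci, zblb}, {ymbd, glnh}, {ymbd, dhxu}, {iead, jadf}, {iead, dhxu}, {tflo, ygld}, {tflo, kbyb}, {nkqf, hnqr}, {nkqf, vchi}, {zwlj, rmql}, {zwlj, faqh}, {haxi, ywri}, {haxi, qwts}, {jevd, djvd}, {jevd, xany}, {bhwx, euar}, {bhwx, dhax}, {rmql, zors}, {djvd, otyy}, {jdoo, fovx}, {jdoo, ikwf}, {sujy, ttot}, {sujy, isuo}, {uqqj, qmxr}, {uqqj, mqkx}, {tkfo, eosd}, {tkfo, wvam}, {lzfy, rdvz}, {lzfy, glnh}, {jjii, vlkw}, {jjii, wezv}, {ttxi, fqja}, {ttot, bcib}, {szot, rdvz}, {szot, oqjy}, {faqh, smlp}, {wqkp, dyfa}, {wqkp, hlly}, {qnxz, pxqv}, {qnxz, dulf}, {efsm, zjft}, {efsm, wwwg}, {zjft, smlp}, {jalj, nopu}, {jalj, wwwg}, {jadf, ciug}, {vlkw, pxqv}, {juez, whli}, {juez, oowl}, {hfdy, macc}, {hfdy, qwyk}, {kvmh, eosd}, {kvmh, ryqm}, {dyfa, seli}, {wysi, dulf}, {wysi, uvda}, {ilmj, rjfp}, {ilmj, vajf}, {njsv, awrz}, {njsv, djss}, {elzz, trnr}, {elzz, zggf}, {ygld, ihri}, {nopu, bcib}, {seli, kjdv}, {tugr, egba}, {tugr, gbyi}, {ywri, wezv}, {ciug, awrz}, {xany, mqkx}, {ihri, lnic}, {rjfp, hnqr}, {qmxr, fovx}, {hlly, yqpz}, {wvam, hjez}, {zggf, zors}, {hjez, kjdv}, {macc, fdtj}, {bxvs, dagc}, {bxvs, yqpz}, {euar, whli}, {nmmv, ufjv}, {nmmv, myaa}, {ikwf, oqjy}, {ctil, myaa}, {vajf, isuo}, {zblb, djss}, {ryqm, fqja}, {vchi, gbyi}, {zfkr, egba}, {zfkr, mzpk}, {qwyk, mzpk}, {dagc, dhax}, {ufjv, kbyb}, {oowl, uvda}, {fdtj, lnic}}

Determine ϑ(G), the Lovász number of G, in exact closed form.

Vertex hnqr has 2 neighbors: nkqf, rjfp.
deg(euar) = 2; N(euar) = {bhwx, whli}.
Vertex ufjv has 2 neighbors: nmmv, kbyb.
Vertex tugr has 2 neighbors: egba, gbyi.
Every vertex has degree 2 (N=101); a single 101-cycle (edge-transitive).
Distinct eigenvalues (to 4 d.p.): [2.0, 1.9961, 1.9845, 1.9653, 1.9384, 1.904, 1.8623, 1.8133, 1.7574, 1.6946, 1.6253, 1.5497, 1.4681, 1.3808, 1.2882, 1.1906, 1.0884, 0.982, 0.8718, 0.7582, 0.6417, 0.5226, 0.4016, 0.279, 0.1554, 0.0311, -0.0933, -0.2173, -0.3405, -0.4624, -0.5824, -0.7003, -0.8154, -0.9273, -1.0357, -1.1401, -1.24, -1.3352, -1.4252, -1.5096, -1.5883, -1.6608, -1.7268, -1.7862, -1.8387, -1.8841, -1.9221, -1.9528, -1.9759, -1.9913, -1.999].
Lovász (edge-transitive): ϑ = −101·(-2*cos(pi/101))/((2)−(-2*cos(pi/101))) = 101*cos(pi/101)/(cos(pi/101) + 1).
≈ 50.48778317 (to 8 d.p.).
50 ≤ 101*cos(pi/101)/(cos(pi/101) + 1) ≤ 51: both strict.

101*cos(pi/101)/(cos(pi/101) + 1)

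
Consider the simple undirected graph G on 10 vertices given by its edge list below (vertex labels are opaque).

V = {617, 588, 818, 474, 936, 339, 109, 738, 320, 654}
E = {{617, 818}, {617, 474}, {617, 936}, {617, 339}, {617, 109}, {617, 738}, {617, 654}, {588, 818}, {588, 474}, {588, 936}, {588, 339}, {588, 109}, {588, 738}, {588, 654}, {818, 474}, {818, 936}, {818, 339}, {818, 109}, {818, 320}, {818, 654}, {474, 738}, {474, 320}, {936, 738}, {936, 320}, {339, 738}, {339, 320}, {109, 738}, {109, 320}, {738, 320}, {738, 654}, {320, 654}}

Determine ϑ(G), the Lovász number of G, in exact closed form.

5

Vertex 738 has 8 neighbors: 617, 588, 474, 936, 339, 109, 320, 654.
N(818) = {617, 588, 474, 936, 339, 109, 320, 654}, |N(818)| = 8.
N(654) = {617, 588, 818, 738, 320}, |N(654)| = 5.
N(474) = {617, 588, 818, 738, 320}, |N(474)| = 5.
Complete multipartite on [5, 3, 2]: sandwich collapses at ϑ=5.
ϑ(G) ≈ 5.000000.
Lovász sandwich 5 ≤ 5 ≤ 5: collapsed.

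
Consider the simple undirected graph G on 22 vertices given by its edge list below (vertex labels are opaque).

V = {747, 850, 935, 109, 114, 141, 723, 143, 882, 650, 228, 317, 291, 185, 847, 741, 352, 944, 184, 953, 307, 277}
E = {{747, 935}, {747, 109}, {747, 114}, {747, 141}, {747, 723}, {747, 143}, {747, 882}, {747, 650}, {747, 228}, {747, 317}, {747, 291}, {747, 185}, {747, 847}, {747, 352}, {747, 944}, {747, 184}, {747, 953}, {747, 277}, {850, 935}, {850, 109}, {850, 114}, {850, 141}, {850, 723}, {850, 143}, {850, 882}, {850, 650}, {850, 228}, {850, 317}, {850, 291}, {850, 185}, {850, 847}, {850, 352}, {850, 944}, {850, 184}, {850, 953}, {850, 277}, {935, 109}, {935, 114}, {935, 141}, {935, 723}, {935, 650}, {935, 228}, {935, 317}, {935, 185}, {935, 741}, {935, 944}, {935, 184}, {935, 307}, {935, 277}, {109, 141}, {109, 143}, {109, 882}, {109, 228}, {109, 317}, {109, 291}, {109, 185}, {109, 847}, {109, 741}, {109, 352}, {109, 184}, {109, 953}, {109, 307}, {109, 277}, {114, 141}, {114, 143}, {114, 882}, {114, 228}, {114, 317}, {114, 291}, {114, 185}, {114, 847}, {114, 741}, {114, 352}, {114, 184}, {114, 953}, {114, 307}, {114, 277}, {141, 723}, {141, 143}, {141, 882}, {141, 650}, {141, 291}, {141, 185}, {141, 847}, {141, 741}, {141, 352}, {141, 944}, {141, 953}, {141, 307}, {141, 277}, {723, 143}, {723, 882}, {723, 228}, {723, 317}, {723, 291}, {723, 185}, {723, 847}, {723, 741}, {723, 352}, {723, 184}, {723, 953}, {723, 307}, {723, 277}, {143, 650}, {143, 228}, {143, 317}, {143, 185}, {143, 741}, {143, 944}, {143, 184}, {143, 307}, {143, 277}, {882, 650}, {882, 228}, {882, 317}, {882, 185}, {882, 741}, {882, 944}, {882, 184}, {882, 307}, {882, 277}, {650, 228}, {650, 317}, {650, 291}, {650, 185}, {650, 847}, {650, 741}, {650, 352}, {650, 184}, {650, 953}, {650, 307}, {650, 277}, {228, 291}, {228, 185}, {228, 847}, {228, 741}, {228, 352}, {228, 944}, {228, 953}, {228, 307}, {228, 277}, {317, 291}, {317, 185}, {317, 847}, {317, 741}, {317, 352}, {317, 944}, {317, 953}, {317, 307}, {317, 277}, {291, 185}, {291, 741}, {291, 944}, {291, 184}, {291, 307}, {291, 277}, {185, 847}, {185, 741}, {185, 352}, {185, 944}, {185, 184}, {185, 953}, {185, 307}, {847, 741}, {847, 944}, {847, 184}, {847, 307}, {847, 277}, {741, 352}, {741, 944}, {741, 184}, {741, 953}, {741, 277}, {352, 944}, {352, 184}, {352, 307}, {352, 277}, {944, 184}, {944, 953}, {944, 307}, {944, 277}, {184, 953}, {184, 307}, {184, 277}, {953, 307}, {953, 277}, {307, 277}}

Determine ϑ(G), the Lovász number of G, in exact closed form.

N(741) = {935, 109, 114, 141, 723, 143, 882, 650, 228, 317, 291, 185, 847, 352, 944, 184, 953, 277}, |N(741)| = 18.
Vertex 935 has 15 neighbors: 747, 850, 109, 114, 141, 723, 650, 228, 317, 185, 741, 944, 184, 307, 277.
Vertex 723 has 17 neighbors: 747, 850, 935, 141, 143, 882, 228, 317, 291, 185, 847, 741, 352, 184, 953, 307, 277.
deg(944) = 17; N(944) = {747, 850, 935, 141, 143, 882, 228, 317, 291, 185, 847, 741, 352, 184, 953, 307, 277}.
Complete 5-partite, parts [7, 5, 4, 4, 2]: perfect, ϑ = α = 7.
≈ 7.000000 (to 6 d.p.).
Check 7 ≤ 7 ≤ 7: collapsed.

7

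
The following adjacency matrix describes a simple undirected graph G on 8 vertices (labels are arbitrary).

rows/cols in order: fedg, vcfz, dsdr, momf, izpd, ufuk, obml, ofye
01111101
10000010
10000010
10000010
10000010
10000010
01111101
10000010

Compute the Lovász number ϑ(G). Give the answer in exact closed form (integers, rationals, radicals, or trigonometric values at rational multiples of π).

Vertex dsdr has 2 neighbors: fedg, obml.
Vertex ofye has 2 neighbors: fedg, obml.
deg(fedg) = 6; N(fedg) = {vcfz, dsdr, momf, izpd, ufuk, ofye}.
Vertex izpd has 2 neighbors: fedg, obml.
G = K_{6,2}: α = 6 = χ(Ḡ), so ϑ = 6.
≈ 6.00000000 (to 8 d.p.).
Check 6 ≤ 6 ≤ 6: collapsed.

6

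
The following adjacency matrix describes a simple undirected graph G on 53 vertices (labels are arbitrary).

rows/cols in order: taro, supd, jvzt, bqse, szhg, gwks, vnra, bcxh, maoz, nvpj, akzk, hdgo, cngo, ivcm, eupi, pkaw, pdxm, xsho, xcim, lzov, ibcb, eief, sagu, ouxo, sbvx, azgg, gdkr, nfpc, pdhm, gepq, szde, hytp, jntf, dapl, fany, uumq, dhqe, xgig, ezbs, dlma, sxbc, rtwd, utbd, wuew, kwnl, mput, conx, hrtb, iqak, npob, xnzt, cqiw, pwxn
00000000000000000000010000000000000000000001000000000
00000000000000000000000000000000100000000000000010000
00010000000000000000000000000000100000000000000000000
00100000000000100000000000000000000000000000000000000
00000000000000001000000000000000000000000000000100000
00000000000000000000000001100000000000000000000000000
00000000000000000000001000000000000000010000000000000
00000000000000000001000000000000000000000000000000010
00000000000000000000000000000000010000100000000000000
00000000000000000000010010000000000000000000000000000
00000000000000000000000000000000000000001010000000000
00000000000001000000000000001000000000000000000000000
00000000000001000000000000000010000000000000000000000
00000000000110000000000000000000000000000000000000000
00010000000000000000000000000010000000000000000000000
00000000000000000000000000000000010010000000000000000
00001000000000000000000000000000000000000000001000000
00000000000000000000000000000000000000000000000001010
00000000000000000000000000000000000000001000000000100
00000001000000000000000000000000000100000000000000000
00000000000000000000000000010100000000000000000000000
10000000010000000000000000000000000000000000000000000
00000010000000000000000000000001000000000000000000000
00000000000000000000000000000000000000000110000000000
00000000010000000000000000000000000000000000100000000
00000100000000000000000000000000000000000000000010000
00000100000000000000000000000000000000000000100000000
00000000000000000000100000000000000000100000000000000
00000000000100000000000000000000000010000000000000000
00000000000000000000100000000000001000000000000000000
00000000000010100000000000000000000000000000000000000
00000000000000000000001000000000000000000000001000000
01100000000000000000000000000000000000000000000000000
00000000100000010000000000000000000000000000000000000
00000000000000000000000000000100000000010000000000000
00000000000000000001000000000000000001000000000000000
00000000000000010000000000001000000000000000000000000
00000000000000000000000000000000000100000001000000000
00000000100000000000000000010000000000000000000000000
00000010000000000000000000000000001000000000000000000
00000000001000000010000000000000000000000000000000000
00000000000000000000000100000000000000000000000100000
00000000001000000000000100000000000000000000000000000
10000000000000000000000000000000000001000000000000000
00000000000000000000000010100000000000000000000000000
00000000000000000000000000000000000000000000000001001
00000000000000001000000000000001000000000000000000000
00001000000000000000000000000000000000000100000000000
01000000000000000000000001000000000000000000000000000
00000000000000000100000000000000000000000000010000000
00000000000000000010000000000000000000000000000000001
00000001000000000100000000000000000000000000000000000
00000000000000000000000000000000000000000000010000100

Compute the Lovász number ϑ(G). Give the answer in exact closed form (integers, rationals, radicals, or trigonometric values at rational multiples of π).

deg(dapl) = 2; N(dapl) = {maoz, pkaw}.
N(maoz) = {dapl, ezbs}, |N(maoz)| = 2.
Vertex kwnl has 2 neighbors: sbvx, gdkr.
Vertex eief has 2 neighbors: taro, nvpj.
Every vertex has degree 2 (N=53); the odd cycle C_{53}.
Distinct eigenvalues (to 6 d.p.): [2.0, 1.985962, 1.944046, 1.874839, 1.779314, 1.658811, 1.515022, 1.349966, 1.165959, 0.965584, 0.751655, 0.527174, 0.295293, 0.059267, -0.177592, -0.411957, -0.64054, -0.86013, -1.067647, -1.260176, -1.435015, -1.589709, -1.722087, -1.830291, -1.912802, -1.968461, -1.996487].
Lovász (edge-transitive): ϑ = −53·(-2*cos(pi/53))/((2)−(-2*cos(pi/53))) = 53*cos(pi/53)/(cos(pi/53) + 1).
= 26.476708993… (decimal).
Sandwich: α(G)=26 ≤ ϑ(G)=53*cos(pi/53)/(cos(pi/53) + 1) ≤ χ(Ḡ)=27 (both strict).

53*cos(pi/53)/(cos(pi/53) + 1)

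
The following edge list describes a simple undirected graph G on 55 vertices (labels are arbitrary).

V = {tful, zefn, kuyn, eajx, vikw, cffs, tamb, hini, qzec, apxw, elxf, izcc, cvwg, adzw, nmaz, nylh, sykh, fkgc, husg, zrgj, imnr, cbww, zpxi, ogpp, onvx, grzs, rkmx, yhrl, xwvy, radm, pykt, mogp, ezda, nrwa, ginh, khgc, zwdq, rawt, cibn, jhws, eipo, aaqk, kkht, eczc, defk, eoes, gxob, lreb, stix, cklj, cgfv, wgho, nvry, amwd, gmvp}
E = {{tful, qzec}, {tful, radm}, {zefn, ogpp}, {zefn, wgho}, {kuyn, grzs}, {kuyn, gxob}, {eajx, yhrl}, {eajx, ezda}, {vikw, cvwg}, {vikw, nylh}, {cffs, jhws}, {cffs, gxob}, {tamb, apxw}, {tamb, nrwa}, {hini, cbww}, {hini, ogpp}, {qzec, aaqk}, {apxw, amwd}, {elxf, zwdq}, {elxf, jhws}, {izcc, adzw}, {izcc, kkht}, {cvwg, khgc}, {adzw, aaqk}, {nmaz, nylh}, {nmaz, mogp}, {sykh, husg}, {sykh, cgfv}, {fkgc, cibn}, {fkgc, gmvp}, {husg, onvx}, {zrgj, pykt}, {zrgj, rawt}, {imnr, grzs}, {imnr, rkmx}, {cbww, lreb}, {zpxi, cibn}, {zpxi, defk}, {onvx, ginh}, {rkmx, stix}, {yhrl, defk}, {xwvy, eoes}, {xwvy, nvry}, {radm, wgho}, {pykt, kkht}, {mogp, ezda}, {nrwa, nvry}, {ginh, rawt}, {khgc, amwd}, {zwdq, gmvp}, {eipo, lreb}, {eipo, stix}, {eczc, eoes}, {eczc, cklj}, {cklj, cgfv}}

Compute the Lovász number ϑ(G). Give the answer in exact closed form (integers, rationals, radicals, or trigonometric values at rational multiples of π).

55*cos(pi/55)/(cos(pi/55) + 1)

N(wgho) = {zefn, radm}, |N(wgho)| = 2.
N(husg) = {sykh, onvx}, |N(husg)| = 2.
deg(nrwa) = 2; N(nrwa) = {tamb, nvry}.
deg(grzs) = 2; N(grzs) = {kuyn, imnr}.
deg(v) = 2 for all v (|V|=55); this is C_{55}, the 55-cycle.
A has 28 distinct eigenvalues ≈ [2.0, 1.98696, 1.94802, 1.88369, 1.7948, 1.68251, 1.54828, 1.39388, 1.2213, 1.03279, 0.83083, 0.61803, 0.39718, 0.17115, -0.05711, -0.28463, -0.50844, -0.72562, -0.93333, -1.12889, -1.30972, -1.47348, -1.61803, -1.74149, -1.84225, -1.91899, -1.97071, -1.99674].
ϑ = −N·λ_min/(λ_max−λ_min) = −55·(-2*cos(pi/55))/(2−(-2*cos(pi/55))) = 55*cos(pi/55)/(cos(pi/55) + 1).
= 27.4775569… (decimal).
Lovász sandwich 27 ≤ 55*cos(pi/55)/(cos(pi/55) + 1) ≤ 28: both strict.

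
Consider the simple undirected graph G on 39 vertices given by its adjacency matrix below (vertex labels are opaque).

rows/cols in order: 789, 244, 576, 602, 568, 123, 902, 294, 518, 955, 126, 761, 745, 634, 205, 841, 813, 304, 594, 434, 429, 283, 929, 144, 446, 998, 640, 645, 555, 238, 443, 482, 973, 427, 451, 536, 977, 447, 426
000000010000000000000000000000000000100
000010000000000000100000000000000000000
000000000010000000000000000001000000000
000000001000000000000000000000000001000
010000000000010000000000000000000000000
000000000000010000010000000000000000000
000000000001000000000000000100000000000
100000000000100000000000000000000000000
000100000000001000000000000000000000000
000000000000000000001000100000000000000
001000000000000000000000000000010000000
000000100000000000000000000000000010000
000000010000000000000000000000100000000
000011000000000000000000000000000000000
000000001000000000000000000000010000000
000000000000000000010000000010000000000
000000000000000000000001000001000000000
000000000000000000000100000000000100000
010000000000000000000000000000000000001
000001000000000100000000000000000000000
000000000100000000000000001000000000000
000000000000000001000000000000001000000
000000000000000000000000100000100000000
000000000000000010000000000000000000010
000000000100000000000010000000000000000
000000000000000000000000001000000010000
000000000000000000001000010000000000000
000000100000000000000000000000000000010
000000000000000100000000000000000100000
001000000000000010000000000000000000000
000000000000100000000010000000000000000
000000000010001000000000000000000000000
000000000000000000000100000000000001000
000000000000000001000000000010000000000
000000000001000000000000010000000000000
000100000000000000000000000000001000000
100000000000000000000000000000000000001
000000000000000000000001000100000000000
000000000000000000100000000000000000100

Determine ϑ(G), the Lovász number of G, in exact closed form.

N(144) = {813, 447}, |N(144)| = 2.
Vertex 634 has 2 neighbors: 568, 123.
Vertex 640 has 2 neighbors: 429, 998.
Vertex 645 has 2 neighbors: 902, 447.
2-regular, N=39; this is C_{39}, the 39-cycle.
The 20 distinct eigenvalues: [2.0, 1.9741, 1.8971, 1.7709, 1.5989, 1.3854, 1.1361, 0.8574, 0.5564, 0.2411, -0.0805, -0.4001, -0.7092, -1.0, -1.2649, -1.497, -1.6904, -1.84, -1.9419, -1.9935].
With N=39: ϑ(G) = 39·(-(-1)*2*cos(pi/39))/(2−(-2*cos(pi/39))) = 39*cos(pi/39)/(cos(pi/39) + 1).
≈ 19.468332410 (to 9 d.p.).
Lovász sandwich 19 ≤ 39*cos(pi/39)/(cos(pi/39) + 1) ≤ 20: both strict.

39*cos(pi/39)/(cos(pi/39) + 1)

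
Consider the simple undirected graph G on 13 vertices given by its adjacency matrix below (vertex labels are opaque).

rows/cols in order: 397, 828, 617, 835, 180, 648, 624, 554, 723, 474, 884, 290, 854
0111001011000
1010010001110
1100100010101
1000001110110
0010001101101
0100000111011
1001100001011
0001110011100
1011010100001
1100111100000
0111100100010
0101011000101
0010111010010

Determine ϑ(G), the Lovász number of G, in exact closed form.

sqrt(13)

Vertex 554 has 6 neighbors: 835, 180, 648, 723, 474, 884.
Vertex 835 has 6 neighbors: 397, 624, 554, 723, 884, 290.
Vertex 854 has 6 neighbors: 617, 180, 648, 624, 723, 290.
N(723) = {397, 617, 835, 648, 554, 854}, |N(723)| = 6.
13-vertex 6-regular graph: Paley(13): SR with (k,λ,μ)=(6,2,3).
Distinct eigenvalues (to 6 d.p.): [6.0, 1.302776, -2.302776].
With N=13: ϑ(G) = 13·(-(-sqrt(13)/2 - 1/2))/(6−(-sqrt(13)/2 - 1/2)) = sqrt(13).
Numerically 3.605551275.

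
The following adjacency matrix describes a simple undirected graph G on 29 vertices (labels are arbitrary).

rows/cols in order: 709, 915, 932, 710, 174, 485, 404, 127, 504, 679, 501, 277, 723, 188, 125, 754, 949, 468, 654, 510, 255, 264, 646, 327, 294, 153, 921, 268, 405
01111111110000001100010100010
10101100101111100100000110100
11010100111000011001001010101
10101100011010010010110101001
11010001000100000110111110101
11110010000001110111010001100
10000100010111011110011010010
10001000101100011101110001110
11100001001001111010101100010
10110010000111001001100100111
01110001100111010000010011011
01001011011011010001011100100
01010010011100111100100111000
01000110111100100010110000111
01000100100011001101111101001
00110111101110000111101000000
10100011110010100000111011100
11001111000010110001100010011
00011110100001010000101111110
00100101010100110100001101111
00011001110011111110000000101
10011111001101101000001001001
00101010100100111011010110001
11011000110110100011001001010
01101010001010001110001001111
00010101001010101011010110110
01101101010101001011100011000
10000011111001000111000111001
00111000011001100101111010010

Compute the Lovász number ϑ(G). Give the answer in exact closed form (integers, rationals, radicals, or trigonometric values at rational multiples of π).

Vertex 915 has 14 neighbors: 709, 932, 174, 485, 504, 501, 277, 723, 188, 125, 468, 327, 294, 921.
N(932) = {709, 915, 710, 485, 504, 679, 501, 754, 949, 510, 646, 294, 921, 405}, |N(932)| = 14.
Vertex 404 has 14 neighbors: 709, 485, 679, 277, 723, 188, 754, 949, 468, 654, 264, 646, 294, 268.
N(125) = {915, 485, 504, 723, 188, 949, 468, 510, 255, 264, 646, 327, 153, 405}, |N(125)| = 14.
G on 29 vertices is 14-regular; strongly regular (29,14,6,7).
A has 3 distinct eigenvalues ≈ [14.0, 2.19258, -3.19258].
ϑ = −N·λ_min/(λ_max−λ_min) = −29·(-sqrt(29)/2 - 1/2)/(14−(-sqrt(29)/2 - 1/2)) = sqrt(29).
≈ 5.3851648 (to 7 d.p.).

sqrt(29)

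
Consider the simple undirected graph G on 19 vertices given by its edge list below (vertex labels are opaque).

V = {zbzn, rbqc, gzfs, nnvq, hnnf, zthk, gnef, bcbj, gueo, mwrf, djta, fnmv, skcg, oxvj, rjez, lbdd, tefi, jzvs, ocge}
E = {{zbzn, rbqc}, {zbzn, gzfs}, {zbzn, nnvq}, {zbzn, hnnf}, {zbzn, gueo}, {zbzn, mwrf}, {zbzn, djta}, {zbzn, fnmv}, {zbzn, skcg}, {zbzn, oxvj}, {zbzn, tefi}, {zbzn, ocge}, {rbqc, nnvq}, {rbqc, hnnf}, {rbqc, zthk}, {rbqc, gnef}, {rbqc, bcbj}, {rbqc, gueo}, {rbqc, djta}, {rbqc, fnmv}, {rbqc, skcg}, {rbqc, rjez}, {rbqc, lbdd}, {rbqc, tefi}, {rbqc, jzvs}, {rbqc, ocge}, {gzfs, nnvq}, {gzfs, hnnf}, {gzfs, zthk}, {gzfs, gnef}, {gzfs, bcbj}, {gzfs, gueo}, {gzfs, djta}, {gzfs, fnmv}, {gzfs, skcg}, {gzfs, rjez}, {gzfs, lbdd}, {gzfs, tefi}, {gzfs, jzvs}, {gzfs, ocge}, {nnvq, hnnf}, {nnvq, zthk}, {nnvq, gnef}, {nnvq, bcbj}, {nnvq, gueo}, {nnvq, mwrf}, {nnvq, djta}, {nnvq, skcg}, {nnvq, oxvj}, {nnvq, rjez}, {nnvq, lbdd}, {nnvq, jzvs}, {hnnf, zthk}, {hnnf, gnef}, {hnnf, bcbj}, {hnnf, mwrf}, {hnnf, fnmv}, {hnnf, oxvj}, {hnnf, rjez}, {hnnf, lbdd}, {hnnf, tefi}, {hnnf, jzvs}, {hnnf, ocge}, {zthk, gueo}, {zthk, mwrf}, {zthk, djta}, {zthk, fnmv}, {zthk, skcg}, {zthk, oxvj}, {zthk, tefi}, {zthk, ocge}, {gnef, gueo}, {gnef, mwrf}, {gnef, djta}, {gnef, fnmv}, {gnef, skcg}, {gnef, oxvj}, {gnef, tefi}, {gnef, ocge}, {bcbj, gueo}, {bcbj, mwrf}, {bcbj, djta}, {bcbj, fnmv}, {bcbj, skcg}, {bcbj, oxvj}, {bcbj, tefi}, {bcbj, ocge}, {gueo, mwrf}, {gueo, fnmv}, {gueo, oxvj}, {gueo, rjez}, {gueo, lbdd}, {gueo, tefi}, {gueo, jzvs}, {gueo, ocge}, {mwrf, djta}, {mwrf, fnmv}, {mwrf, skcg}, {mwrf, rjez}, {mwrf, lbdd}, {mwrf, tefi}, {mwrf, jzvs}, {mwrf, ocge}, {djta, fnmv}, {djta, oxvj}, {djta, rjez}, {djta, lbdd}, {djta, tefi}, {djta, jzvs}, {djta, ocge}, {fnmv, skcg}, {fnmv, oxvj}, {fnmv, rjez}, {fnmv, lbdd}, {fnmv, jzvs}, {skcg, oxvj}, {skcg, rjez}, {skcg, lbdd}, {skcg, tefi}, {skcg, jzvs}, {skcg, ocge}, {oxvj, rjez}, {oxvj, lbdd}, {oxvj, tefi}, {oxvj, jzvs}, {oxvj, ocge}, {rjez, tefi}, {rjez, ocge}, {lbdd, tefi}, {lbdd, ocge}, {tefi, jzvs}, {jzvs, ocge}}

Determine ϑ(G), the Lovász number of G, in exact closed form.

N(fnmv) = {zbzn, rbqc, gzfs, hnnf, zthk, gnef, bcbj, gueo, mwrf, djta, skcg, oxvj, rjez, lbdd, jzvs}, |N(fnmv)| = 15.
Vertex rjez has 12 neighbors: rbqc, gzfs, nnvq, hnnf, gueo, mwrf, djta, fnmv, skcg, oxvj, tefi, ocge.
N(tefi) = {zbzn, rbqc, gzfs, hnnf, zthk, gnef, bcbj, gueo, mwrf, djta, skcg, oxvj, rjez, lbdd, jzvs}, |N(tefi)| = 15.
N(jzvs) = {rbqc, gzfs, nnvq, hnnf, gueo, mwrf, djta, fnmv, skcg, oxvj, tefi, ocge}, |N(jzvs)| = 12.
Complete 4-partite, parts [7, 4, 4, 4]: perfect, ϑ = α = 7.
ϑ(G) ≈ 7.00000.
Lovász sandwich 7 ≤ 7 ≤ 7: collapsed.

7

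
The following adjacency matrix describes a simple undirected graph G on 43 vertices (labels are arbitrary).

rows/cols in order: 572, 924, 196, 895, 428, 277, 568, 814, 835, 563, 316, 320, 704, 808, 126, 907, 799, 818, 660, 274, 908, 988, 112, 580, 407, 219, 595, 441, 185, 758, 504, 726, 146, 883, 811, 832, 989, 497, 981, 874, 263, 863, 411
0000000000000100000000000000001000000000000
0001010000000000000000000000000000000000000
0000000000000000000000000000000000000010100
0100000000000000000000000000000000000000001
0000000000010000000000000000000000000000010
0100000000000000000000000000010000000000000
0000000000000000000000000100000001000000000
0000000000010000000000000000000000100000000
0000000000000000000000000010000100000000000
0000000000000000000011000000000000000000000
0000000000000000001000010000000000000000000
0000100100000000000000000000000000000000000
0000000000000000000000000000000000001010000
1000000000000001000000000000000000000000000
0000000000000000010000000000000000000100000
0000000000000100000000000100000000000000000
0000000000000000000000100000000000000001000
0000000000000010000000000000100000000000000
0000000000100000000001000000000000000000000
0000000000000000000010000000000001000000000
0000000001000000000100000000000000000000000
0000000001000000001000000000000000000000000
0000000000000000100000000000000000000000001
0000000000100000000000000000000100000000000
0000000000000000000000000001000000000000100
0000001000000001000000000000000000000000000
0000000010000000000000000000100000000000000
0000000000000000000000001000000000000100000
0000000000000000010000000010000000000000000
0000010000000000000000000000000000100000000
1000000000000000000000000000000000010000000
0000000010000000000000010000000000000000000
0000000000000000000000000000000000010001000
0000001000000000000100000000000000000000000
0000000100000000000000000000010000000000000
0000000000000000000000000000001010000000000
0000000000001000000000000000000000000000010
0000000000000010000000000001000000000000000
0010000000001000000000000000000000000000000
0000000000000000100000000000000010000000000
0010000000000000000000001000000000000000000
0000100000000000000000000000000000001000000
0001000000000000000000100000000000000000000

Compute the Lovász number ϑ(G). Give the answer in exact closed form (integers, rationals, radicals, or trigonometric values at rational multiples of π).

43*cos(pi/43)/(cos(pi/43) + 1)

N(895) = {924, 411}, |N(895)| = 2.
deg(277) = 2; N(277) = {924, 758}.
deg(146) = 2; N(146) = {832, 874}.
Vertex 835 has 2 neighbors: 595, 726.
G on 43 vertices is 2-regular; a single 43-cycle (edge-transitive).
Distinct eigenvalues (to 3 d.p.): [2.0, 1.979, 1.915, 1.811, 1.668, 1.49, 1.279, 1.042, 0.782, 0.506, 0.219, -0.073, -0.363, -0.646, -0.914, -1.164, -1.388, -1.583, -1.744, -1.868, -1.952, -1.995].
Lovász (edge-transitive): ϑ = −43·(-2*cos(pi/43))/((2)−(-2*cos(pi/43))) = 43*cos(pi/43)/(cos(pi/43) + 1).
ϑ(G) ≈ 21.471284.
Sandwich: α(G)=21 ≤ ϑ(G)=43*cos(pi/43)/(cos(pi/43) + 1) ≤ χ(Ḡ)=22 (both strict).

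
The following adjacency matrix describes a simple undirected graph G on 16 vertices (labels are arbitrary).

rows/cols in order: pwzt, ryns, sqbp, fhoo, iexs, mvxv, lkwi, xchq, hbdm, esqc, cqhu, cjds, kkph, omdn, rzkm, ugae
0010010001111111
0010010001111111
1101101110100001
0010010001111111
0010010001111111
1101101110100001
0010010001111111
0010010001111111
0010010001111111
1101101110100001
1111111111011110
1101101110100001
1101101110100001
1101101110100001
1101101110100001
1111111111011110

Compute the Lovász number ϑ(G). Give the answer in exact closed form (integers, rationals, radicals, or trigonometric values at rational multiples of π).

Vertex cjds has 9 neighbors: pwzt, ryns, fhoo, iexs, lkwi, xchq, hbdm, cqhu, ugae.
Vertex fhoo has 9 neighbors: sqbp, mvxv, esqc, cqhu, cjds, kkph, omdn, rzkm, ugae.
deg(hbdm) = 9; N(hbdm) = {sqbp, mvxv, esqc, cqhu, cjds, kkph, omdn, rzkm, ugae}.
N(mvxv) = {pwzt, ryns, fhoo, iexs, lkwi, xchq, hbdm, cqhu, ugae}, |N(mvxv)| = 9.
K_{7,7,2} (perfect); ϑ(G) = α(G) = max{7,7,2} = 7.
≈ 7.0000000 (to 7 d.p.).
Sandwich: α(G)=7 ≤ ϑ(G)=7 ≤ χ(Ḡ)=7 (collapsed).

7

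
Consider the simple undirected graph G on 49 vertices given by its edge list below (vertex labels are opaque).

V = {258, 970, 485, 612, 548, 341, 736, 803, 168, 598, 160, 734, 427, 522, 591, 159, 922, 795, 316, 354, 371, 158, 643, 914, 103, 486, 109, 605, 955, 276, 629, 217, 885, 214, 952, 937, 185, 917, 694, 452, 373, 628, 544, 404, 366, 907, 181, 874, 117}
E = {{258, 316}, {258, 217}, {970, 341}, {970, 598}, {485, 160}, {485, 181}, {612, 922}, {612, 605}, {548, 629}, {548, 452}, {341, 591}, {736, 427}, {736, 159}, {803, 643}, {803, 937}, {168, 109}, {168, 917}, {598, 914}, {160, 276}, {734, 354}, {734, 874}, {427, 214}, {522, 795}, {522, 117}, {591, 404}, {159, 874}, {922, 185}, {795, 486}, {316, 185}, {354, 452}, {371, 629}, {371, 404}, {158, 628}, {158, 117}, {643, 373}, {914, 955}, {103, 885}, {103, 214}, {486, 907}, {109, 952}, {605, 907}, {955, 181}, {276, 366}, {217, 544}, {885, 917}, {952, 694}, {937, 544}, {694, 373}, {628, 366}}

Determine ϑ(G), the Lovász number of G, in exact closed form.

49*cos(pi/49)/(cos(pi/49) + 1)

Vertex 181 has 2 neighbors: 485, 955.
N(185) = {922, 316}, |N(185)| = 2.
deg(955) = 2; N(955) = {914, 181}.
Vertex 371 has 2 neighbors: 629, 404.
G on 49 vertices is 2-regular; a single 49-cycle (edge-transitive).
Distinct eigenvalues (to 4 d.p.): [2.0, 1.9836, 1.9346, 1.8538, 1.7426, 1.6028, 1.4367, 1.247, 1.0368, 0.8096, 0.5691, 0.3192, 0.0641, -0.192, -0.445, -0.6907, -0.9251, -1.1442, -1.3446, -1.5229, -1.6762, -1.8019, -1.8981, -1.9631, -1.9959].
ϑ = −N·λ_min/(λ_max−λ_min) = −49·(-2*cos(pi/49))/(2−(-2*cos(pi/49))) = 49*cos(pi/49)/(cos(pi/49) + 1).
Numerically 24.4748052.
Sandwich: α(G)=24 ≤ ϑ(G)=49*cos(pi/49)/(cos(pi/49) + 1) ≤ χ(Ḡ)=25 (both strict).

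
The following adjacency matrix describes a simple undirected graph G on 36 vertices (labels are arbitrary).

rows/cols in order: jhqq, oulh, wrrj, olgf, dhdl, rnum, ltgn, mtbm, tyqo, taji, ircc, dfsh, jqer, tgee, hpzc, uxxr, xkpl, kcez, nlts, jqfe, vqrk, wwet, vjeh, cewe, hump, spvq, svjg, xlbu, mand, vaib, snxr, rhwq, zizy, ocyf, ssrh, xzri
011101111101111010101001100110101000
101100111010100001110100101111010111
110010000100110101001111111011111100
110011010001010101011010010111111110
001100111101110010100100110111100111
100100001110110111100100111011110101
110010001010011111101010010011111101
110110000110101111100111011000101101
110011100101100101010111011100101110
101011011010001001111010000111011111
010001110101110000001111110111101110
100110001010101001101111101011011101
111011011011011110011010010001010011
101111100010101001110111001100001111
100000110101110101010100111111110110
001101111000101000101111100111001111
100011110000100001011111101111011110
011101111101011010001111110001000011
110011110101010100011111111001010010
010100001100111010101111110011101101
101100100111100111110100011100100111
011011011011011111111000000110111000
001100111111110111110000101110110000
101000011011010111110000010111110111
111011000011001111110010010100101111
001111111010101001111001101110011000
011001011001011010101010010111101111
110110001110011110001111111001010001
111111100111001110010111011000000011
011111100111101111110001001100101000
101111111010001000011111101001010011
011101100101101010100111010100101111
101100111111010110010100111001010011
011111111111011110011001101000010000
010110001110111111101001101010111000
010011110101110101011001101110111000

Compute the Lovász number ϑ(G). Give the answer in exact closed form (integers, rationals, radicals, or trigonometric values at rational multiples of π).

deg(vjeh) = 21; N(vjeh) = {wrrj, olgf, ltgn, mtbm, tyqo, taji, ircc, dfsh, jqer, tgee, uxxr, xkpl, kcez, nlts, jqfe, hump, svjg, xlbu, mand, snxr, rhwq}.
deg(svjg) = 21; N(svjg) = {oulh, wrrj, rnum, mtbm, tyqo, dfsh, tgee, hpzc, xkpl, nlts, vqrk, vjeh, spvq, xlbu, mand, vaib, snxr, zizy, ocyf, ssrh, xzri}.
Vertex spvq has 21 neighbors: wrrj, olgf, dhdl, rnum, ltgn, mtbm, tyqo, ircc, jqer, hpzc, kcez, nlts, jqfe, vqrk, cewe, hump, svjg, xlbu, mand, rhwq, zizy.
deg(cewe) = 21; N(cewe) = {jhqq, wrrj, mtbm, tyqo, ircc, dfsh, tgee, uxxr, xkpl, kcez, nlts, jqfe, spvq, xlbu, mand, vaib, snxr, rhwq, ocyf, ssrh, xzri}.
21-regular, N=36; Kneser-type, 2-subsets of [9].
The 3 distinct eigenvalues: [21.0, 1.0, -6.0].
Lovász: ϑ = −36(-6)/(21+-1*(-6)) = 8.
ϑ(G) ≈ 8.000000000.

8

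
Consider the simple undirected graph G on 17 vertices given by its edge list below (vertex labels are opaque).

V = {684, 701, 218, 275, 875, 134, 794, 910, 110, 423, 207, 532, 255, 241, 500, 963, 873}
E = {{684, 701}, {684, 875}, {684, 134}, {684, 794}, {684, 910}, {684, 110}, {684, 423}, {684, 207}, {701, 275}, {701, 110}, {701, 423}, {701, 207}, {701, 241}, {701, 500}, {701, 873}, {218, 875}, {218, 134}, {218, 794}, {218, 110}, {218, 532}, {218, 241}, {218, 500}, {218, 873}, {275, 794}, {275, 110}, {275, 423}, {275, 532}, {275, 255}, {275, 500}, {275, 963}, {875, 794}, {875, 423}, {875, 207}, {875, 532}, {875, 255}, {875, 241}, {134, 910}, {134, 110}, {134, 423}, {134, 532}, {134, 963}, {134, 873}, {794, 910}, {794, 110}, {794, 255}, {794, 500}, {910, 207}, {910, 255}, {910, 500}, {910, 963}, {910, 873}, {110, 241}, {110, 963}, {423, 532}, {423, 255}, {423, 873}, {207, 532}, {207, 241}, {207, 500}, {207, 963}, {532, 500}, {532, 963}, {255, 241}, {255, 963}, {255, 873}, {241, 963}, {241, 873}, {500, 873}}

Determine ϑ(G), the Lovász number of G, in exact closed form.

sqrt(17)

N(910) = {684, 134, 794, 207, 255, 500, 963, 873}, |N(910)| = 8.
Vertex 423 has 8 neighbors: 684, 701, 275, 875, 134, 532, 255, 873.
N(873) = {701, 218, 134, 910, 423, 255, 241, 500}, |N(873)| = 8.
N(684) = {701, 875, 134, 794, 910, 110, 423, 207}, |N(684)| = 8.
Every vertex has degree 8 (N=17); Paley(17): SR with (k,λ,μ)=(8,3,4).
spec(A) ≈ [8.0, 1.562, -2.562] (distinct, 3 d.p.).
Lovász: ϑ = −17(-sqrt(17)/2 - 1/2)/(8+-(-sqrt(17)/2 - 1/2)) = sqrt(17).
ϑ(G) ≈ 4.123105626.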